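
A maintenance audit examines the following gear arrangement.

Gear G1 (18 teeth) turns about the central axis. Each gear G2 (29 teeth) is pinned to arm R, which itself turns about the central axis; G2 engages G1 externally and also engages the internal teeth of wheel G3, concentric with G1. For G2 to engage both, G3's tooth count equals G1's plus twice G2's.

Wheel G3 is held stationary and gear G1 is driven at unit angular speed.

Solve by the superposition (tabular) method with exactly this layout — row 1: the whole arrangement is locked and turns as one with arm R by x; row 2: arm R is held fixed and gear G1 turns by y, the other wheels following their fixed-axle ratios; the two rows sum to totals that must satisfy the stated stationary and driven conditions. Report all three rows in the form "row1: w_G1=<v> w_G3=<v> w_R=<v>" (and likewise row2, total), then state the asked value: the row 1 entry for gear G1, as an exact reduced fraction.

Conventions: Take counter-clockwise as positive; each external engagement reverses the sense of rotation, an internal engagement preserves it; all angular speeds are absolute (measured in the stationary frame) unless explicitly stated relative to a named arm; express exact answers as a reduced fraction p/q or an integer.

row1: w_G1=9/47 w_G3=9/47 w_R=9/47
row2: w_G1=38/47 w_G3=-9/47 w_R=0
total: w_G1=1 w_G3=0 w_R=9/47
asked value: 9/47

class = planetary set [G3 = 18+2·29 = 76; Willis about the carrier]
row 1 (train locked, turned with arm): all members turn x
row 2 — arm fixed, fixed-axis ratios: sun y, ring −(18/76)·y, arm 0
boundary: total ω_ring = x − (18/76)·y = 0 and total ω_sun = x + y = 1  ⇒  y = 38/47, x = 9/47
row 2 ring = −(18/76)·38/47 = -9/47
totals (row 1 + row 2): sun 9/47 + 38/47 = 1, ring 9/47 + (-9/47) = 0, arm 9/47 + 0 = 9/47
asked cell (row1, sun) = 9/47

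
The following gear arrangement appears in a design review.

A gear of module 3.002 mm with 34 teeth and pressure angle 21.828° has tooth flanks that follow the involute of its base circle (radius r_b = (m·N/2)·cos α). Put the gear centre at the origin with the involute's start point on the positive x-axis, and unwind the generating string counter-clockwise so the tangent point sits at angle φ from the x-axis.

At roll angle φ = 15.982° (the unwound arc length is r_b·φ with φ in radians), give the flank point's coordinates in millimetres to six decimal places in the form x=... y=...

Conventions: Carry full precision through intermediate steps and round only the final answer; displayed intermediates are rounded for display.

recognized (one wheel, involute flank): single-mesh tooth geometry, m = 3.002, N = 34
pitch radius r_p = m·N/2 = 3.002·34/2 = 51.034000
base radius r_b = r_p·cos α = 51.034000·cos 21.828° = 47.375078
roll angle φ = 15.982° = 0.27893852 rad
x = r_b·(cos φ + φ·sin φ) = 49.182432
y = r_b·(sin φ − φ·cos φ) = 0.340072

x=49.182432 y=0.340072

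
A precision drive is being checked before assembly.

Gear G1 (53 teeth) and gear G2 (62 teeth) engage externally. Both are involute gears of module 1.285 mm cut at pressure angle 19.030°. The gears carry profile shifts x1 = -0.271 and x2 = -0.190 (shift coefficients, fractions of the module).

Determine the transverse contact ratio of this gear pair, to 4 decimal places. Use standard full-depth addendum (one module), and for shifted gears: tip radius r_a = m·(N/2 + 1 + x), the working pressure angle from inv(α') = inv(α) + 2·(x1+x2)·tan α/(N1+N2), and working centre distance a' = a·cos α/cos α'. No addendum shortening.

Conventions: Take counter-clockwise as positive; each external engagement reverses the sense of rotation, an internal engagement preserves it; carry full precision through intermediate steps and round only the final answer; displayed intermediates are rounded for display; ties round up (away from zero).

1.9577

recognized (one external pair, fixed centres): single-mesh tooth geometry, m = 1.285, N1 = 53, N2 = 62
base radii: r_b1 = 32.191462, r_b2 = 37.657937
tip radii: r_a1 = 34.989265, r_a2 = 40.875850
inv(α') = inv(19.030°) + 2·(-0.271-0.190)·tan α/(53+62) = 0.01001193  ⇒  α' = 17.58358°
a' = a·cos α / cos α' = 73.8875·cos 19.030°/cos 17.58358° = 73.272910
action lengths: √(r_a1²−r_b1²) = 13.709793, √(r_a2²−r_b2²) = 15.897010
base pitch p_b = π·m·cos α = 3.816319
CR = (13.709793 + 15.897010 − 73.272910·sin 17.58358°)/3.816319 = 1.957722
contact ratio ≈ 1.9577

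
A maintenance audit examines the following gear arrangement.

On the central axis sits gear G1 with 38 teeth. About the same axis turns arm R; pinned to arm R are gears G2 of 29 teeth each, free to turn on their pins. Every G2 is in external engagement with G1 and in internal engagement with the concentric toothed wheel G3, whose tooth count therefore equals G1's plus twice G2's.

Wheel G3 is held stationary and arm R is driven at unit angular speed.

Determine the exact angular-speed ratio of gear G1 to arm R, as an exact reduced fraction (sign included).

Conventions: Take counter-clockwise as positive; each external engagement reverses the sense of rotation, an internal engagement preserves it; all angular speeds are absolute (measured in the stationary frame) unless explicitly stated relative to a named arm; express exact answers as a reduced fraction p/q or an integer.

67/19

class = planetary set [G3 = 38+2·29 = 96; Willis about the carrier]
ring teeth: 38 + 2·29 = 96
38(ω_sun−ω_arm) = −96(ω_ring−ω_arm),  ω_ring = 0, ω_arm = 1
ω_sun = 1 − (96/38)(0−1) = 67/19
ω_out/ω_in = 67/19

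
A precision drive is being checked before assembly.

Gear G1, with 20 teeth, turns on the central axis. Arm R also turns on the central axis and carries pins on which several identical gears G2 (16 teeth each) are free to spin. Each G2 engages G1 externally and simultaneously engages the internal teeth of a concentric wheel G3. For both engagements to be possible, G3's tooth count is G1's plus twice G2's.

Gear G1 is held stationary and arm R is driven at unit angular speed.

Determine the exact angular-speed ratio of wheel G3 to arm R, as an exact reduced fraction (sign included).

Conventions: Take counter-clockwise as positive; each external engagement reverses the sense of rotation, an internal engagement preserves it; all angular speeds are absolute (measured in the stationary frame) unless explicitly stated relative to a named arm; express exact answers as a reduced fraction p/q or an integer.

topology: planetary set — G1 20T / G2 16T / G3 52T, arm = carrier (Willis)
ring teeth: 20 + 2·16 = 52
20(ω_sun−ω_arm) = −52(ω_ring−ω_arm),  ω_sun = 0, ω_arm = 1
ω_ring = 1 − (20/52)(0−1) = 18/13
ω_out/ω_in = 18/13

18/13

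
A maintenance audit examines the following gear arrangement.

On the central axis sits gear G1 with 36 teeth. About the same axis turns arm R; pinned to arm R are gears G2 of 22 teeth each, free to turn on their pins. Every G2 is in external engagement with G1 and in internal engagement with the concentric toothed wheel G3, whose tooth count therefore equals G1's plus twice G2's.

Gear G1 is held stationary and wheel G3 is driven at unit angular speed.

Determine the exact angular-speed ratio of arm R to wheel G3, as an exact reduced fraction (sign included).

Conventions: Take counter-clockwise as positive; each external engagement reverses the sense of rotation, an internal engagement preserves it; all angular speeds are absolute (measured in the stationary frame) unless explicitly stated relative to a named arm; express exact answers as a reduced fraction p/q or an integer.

20/29

recognized (axles ride arm R): planetary set, 36/22/80 teeth
ring teeth: 36 + 2·22 = 80
36(ω_sun−ω_arm) = −80(ω_ring−ω_arm),  ω_sun = 0, ω_ring = 1
36(0−ω_arm) = −80(1−ω_arm)  ⇒  116·ω_arm = 80  ⇒  ω_arm = 20/29
ω_out/ω_in = 20/29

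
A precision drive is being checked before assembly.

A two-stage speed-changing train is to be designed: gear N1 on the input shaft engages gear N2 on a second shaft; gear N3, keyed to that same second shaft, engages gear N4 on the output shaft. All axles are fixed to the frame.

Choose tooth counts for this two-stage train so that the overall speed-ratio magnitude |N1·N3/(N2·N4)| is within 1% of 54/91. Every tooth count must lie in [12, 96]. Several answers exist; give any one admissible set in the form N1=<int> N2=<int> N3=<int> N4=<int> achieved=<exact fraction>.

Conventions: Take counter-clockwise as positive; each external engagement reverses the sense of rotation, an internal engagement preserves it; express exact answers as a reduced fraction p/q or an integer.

topology: fixed-axis compound train — 2 stages, target 54/91
target = 54/91 in lowest terms: an exact hit needs N1·N3 = k·54 and N2·N4 = k·91 for one integer k, every count in [12, 96]; additionally prefer no 1:1 stage (N1 ≠ N2, N3 ≠ N4)
k = 1…3: no 1:1-free in-range split of k·54 and k·91 into factor pairs; take k = 4
k = 4: N1·N3 = 216 = 12·18, N2·N4 = 364 = 13·28
achieved = 12·18/(13·28) = 54/91; |achieved − target| = 0 ≤ 27/4550 ✓

N1=12 N2=13 N3=18 N4=28 achieved=54/91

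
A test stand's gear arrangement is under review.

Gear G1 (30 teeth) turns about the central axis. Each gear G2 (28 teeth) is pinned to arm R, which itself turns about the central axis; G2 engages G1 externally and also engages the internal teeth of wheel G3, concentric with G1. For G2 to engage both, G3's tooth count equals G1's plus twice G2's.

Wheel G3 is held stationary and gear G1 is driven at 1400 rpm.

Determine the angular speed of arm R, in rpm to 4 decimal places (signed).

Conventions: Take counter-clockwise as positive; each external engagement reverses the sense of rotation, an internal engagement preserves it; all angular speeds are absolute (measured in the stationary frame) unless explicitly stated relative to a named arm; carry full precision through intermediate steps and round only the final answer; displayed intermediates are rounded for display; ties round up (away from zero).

+362.0690 rpm

class = planetary set [G3 = 30+2·28 = 86; Willis about the carrier]
normalise by the input: solve with ω_sun = 1, then scale by 1400 rpm
ring teeth: 30 + 2·28 = 86
30(ω_sun−ω_arm) = −86(ω_ring−ω_arm),  ω_ring = 0, ω_sun = 1
30(1−ω_arm) = −86(0−ω_arm)  ⇒  116·ω_arm = 30  ⇒  ω_arm = 15/58
scale: ω_arm = 15/58 × 1400 rpm = +362.0690 rpm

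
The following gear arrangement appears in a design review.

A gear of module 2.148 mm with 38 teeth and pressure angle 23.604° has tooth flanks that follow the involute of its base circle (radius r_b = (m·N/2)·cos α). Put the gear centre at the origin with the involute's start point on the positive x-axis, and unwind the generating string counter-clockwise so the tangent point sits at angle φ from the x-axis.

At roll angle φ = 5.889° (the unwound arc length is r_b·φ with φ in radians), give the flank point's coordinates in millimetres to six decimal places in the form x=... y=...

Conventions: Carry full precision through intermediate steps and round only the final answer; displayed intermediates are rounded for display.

class = single-mesh tooth geometry [base-circle involute, m = 2.148, 38T]
pitch radius r_p = m·N/2 = 2.148·38/2 = 40.812000
base radius r_b = r_p·cos α = 40.812000·cos 23.604° = 37.397455
roll angle φ = 5.889° = 0.10278244 rad
x = r_b·(cos φ + φ·sin φ) = 37.594471
y = r_b·(sin φ − φ·cos φ) = 0.013521

x=37.594471 y=0.013521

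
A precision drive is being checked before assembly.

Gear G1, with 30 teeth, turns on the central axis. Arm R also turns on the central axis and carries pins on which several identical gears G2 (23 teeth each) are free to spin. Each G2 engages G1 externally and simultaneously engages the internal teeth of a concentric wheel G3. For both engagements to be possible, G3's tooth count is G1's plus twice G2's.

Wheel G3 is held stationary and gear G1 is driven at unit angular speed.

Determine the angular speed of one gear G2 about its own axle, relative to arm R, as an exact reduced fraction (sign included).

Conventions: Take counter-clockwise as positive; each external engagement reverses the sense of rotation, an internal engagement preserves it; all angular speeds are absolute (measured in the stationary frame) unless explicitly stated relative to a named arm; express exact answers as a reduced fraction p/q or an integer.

-1140/1219

topology: planetary set — G1 30T / G2 23T / G3 76T, arm = carrier (Willis)
ring teeth: 30 + 2·23 = 76
30(ω_sun−ω_arm) = −76(ω_ring−ω_arm),  ω_ring = 0, ω_sun = 1
30(1−ω_arm) = −76(0−ω_arm)  ⇒  106·ω_arm = 30  ⇒  ω_arm = 15/53
sun–planet mesh: 30·(1−15/53) = −23·(ω_p−ω_arm)  ⇒  ω_p−ω_arm = -1140/1219
exact speed ratio = -1140/1219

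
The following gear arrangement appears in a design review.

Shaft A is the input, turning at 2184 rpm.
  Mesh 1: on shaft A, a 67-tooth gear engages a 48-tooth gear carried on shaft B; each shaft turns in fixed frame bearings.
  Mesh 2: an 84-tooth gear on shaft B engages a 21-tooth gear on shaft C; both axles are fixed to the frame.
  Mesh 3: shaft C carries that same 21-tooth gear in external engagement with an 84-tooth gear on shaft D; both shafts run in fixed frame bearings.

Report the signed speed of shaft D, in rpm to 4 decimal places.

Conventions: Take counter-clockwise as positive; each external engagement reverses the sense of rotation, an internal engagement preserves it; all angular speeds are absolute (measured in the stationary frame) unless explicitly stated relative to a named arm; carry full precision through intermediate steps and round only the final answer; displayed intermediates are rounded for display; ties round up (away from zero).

-3048.5000 rpm

class = fixed-axis compound train [3 meshes; 3 ratios multiply, 3 sense flips]
mesh 1 [67T→48T]: ω = 2184.0000×67/48 = 3048.5000 rpm, sense flips to −
mesh 2 [84T→21T]: ω = 3048.5000×84/21 = 12194.0000 rpm, sense flips to +
mesh 3 [21T→84T]: ω = 12194.0000×21/84 = 3048.5000 rpm, sense flips to −
signed output speed = -3048.5000 rpm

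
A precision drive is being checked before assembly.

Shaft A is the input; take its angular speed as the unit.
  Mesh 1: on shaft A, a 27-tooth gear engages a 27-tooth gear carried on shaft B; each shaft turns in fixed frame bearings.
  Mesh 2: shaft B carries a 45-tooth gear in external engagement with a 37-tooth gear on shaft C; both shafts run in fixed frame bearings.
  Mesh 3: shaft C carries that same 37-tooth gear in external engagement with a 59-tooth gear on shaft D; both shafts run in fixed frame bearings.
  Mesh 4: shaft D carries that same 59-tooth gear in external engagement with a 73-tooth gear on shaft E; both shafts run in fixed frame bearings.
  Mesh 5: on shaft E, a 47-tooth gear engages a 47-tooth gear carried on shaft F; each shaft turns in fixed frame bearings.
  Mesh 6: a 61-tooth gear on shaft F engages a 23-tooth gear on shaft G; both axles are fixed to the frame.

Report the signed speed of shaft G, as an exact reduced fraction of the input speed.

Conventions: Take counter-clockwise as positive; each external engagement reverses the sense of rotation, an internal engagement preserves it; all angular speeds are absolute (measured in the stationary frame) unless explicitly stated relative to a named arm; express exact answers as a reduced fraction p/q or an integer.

2745/1679

6-mesh fixed-axis compound train (all bearings frame-fixed)
mesh 1 [27T→27T]: |ω|/ω_in = 1×27/27 = 1, sense flips to −
mesh 2 [45T→37T]: |ω|/ω_in = 1×45/37 = 45/37, sense flips to +
mesh 3 [37T→59T]: |ω|/ω_in = (45/37)×37/59 = 45/59, sense flips to −
mesh 4 [59T→73T]: |ω|/ω_in = (45/59)×59/73 = 45/73, sense flips to +
mesh 5 [47T→47T]: |ω|/ω_in = (45/73)×47/47 = 45/73, sense flips to −
mesh 6 [61T→23T]: |ω|/ω_in = (45/73)×61/23 = 2745/1679, sense flips to +
signed output speed (× input speed) = 2745/1679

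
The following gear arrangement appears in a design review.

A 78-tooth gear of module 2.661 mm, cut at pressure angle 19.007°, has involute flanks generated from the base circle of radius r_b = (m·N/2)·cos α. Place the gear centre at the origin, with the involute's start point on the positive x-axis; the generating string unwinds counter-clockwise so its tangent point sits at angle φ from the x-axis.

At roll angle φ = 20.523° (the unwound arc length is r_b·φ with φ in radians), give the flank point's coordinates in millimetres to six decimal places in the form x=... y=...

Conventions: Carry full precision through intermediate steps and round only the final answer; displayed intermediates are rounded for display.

topology: single-mesh involute geometry — m = 2.661, N = 78
pitch radius r_p = m·N/2 = 2.661·78/2 = 103.779000
base radius r_b = r_p·cos α = 103.779000·cos 19.007° = 98.120844
roll angle φ = 20.523° = 0.35819392 rad
x = r_b·(cos φ + φ·sin φ) = 104.214968
y = r_b·(sin φ − φ·cos φ) = 1.483926

x=104.214968 y=1.483926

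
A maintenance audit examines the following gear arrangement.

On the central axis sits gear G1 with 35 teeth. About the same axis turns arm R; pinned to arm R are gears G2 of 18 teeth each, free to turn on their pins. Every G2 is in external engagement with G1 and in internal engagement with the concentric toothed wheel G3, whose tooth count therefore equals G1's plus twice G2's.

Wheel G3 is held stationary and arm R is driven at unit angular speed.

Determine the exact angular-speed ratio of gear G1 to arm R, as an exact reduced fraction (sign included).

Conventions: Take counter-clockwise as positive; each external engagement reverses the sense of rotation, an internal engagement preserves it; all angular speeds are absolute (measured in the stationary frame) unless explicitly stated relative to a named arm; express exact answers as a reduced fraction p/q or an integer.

106/35

recognized (axles ride arm R): planetary set, 35/18/71 teeth
ring teeth: 35 + 2·18 = 71
35(ω_sun−ω_arm) = −71(ω_ring−ω_arm),  ω_ring = 0, ω_arm = 1
ω_sun = 1 − (71/35)(0−1) = 106/35
ω_out/ω_in = 106/35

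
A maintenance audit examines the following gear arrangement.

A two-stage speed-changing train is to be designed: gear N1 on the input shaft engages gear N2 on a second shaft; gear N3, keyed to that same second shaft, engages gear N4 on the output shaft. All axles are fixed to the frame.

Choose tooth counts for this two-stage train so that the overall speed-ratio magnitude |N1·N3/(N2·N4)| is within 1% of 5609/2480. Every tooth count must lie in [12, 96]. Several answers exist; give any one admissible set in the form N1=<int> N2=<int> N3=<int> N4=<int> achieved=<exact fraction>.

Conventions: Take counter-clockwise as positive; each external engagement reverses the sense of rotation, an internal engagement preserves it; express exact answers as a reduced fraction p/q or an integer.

2-stage fixed-axis compound train for ratio 5609/2480
target = 5609/2480 in lowest terms: an exact hit needs N1·N3 = k·5609 and N2·N4 = k·2480 for one integer k, every count in [12, 96]; additionally prefer no 1:1 stage (N1 ≠ N2, N3 ≠ N4)
k = 1: N1·N3 = 5609 = 71·79, N2·N4 = 2480 = 31·80
achieved = 71·79/(31·80) = 5609/2480; |achieved − target| = 0 ≤ 5609/248000 ✓

N1=71 N2=31 N3=79 N4=80 achieved=5609/2480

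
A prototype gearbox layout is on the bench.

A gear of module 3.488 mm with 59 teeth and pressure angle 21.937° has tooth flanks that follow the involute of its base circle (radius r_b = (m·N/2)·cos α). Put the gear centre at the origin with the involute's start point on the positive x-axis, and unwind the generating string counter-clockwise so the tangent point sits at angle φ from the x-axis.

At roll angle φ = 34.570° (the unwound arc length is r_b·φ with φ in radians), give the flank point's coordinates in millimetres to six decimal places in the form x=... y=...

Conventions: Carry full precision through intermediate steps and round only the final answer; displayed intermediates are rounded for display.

recognized (one wheel, involute flank): single-mesh tooth geometry, m = 3.488, N = 59
pitch radius r_p = m·N/2 = 3.488·59/2 = 102.896000
base radius r_b = r_p·cos α = 102.896000·cos 21.937° = 95.445835
roll angle φ = 34.570° = 0.60336032 rad
x = r_b·(cos φ + φ·sin φ) = 111.269597
y = r_b·(sin φ − φ·cos φ) = 6.737094

x=111.269597 y=6.737094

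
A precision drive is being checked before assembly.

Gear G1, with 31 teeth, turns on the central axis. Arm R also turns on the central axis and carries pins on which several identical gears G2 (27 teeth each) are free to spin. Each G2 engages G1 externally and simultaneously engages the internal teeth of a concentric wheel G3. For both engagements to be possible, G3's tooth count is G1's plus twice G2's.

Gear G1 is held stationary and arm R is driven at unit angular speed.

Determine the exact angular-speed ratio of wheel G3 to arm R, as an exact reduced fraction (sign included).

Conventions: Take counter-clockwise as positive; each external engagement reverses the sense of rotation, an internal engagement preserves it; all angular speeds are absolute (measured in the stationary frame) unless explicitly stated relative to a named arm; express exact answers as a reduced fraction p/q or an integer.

116/85

topology: planetary set — G1 31T / G2 27T / G3 85T, arm = carrier (Willis)
ring teeth: 31 + 2·27 = 85
31(ω_sun−ω_arm) = −85(ω_ring−ω_arm),  ω_sun = 0, ω_arm = 1
ω_ring = 1 − (31/85)(0−1) = 116/85
ω_out/ω_in = 116/85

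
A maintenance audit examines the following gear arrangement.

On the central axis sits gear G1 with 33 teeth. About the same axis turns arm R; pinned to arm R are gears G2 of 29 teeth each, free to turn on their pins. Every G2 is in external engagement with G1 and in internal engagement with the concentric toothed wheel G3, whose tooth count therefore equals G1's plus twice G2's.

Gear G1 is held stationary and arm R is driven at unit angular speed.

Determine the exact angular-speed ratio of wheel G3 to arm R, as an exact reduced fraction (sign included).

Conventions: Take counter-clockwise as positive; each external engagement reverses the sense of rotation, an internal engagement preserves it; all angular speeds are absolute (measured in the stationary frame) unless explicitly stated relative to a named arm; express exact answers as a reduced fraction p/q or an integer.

124/91

recognized (axles ride arm R): planetary set, 33/29/91 teeth
ring teeth: 33 + 2·29 = 91
33(ω_sun−ω_arm) = −91(ω_ring−ω_arm),  ω_sun = 0, ω_arm = 1
ω_ring = 1 − (33/91)(0−1) = 124/91
ω_out/ω_in = 124/91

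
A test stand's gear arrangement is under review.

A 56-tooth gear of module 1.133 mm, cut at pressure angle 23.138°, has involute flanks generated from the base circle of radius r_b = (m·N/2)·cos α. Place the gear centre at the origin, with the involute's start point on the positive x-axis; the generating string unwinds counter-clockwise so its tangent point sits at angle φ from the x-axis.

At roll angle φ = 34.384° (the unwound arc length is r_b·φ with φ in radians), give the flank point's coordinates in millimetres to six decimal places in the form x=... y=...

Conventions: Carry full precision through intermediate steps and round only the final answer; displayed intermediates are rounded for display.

recognized (one wheel, involute flank): single-mesh tooth geometry, m = 1.133, N = 56
pitch radius r_p = m·N/2 = 1.133·56/2 = 31.724000
base radius r_b = r_p·cos α = 31.724000·cos 23.138° = 29.172156
roll angle φ = 34.384° = 0.60011401 rad
x = r_b·(cos φ + φ·sin φ) = 33.961569
y = r_b·(sin φ − φ·cos φ) = 2.026874

x=33.961569 y=2.026874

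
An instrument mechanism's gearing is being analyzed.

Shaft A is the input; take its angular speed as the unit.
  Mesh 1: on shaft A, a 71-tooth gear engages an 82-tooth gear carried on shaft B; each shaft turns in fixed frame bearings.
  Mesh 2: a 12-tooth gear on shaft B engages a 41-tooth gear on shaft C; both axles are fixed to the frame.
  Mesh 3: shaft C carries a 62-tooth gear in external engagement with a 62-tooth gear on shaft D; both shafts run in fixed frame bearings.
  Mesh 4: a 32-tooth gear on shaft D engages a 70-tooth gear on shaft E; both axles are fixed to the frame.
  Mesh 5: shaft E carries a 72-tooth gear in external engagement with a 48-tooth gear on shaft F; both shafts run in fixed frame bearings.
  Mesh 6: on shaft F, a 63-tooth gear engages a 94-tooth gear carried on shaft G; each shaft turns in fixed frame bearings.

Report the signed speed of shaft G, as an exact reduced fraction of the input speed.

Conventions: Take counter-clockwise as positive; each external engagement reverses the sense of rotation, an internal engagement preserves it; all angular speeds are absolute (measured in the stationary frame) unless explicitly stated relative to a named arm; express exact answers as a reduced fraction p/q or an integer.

46008/395035

6-mesh fixed-axis compound train (all bearings frame-fixed)
mesh 1 [71T→82T]: |ω|/ω_in = 1×71/82 = 71/82, sense flips to −
mesh 2 [12T→41T]: |ω|/ω_in = (71/82)×12/41 = 426/1681, sense flips to +
mesh 3 [62T→62T]: |ω|/ω_in = (426/1681)×62/62 = 426/1681, sense flips to −
mesh 4 [32T→70T]: |ω|/ω_in = (426/1681)×32/70 = 6816/58835, sense flips to +
mesh 5 [72T→48T]: |ω|/ω_in = (6816/58835)×72/48 = 10224/58835, sense flips to −
mesh 6 [63T→94T]: |ω|/ω_in = (10224/58835)×63/94 = 46008/395035, sense flips to +
signed output speed (× input speed) = 46008/395035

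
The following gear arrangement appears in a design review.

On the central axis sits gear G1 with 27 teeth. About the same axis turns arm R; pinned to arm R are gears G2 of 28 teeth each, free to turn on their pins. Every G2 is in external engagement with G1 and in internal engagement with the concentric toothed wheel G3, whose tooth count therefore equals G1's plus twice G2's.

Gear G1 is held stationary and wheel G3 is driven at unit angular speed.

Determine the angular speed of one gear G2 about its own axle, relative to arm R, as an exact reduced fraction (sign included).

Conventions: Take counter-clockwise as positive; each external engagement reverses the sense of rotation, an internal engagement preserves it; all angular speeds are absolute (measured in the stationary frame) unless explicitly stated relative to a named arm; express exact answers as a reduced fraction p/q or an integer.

2241/3080

recognized (axles ride arm R): planetary set, 27/28/83 teeth
ring teeth: 27 + 2·28 = 83
27(ω_sun−ω_arm) = −83(ω_ring−ω_arm),  ω_sun = 0, ω_ring = 1
27(0−ω_arm) = −83(1−ω_arm)  ⇒  110·ω_arm = 83  ⇒  ω_arm = 83/110
sun–planet mesh: 27·(0−83/110) = −28·(ω_p−ω_arm)  ⇒  ω_p−ω_arm = 2241/3080
exact speed ratio = 2241/3080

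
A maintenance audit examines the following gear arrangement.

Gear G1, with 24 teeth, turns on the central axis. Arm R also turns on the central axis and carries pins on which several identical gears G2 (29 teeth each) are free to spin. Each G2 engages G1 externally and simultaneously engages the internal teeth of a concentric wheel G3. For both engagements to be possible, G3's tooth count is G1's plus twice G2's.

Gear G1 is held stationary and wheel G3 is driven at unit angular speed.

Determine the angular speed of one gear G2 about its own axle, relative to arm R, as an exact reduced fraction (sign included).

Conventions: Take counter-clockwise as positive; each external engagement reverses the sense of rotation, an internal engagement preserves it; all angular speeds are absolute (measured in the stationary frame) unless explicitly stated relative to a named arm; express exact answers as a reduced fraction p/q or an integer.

topology: planetary set — G1 24T / G2 29T / G3 82T, arm = carrier (Willis)
ring teeth: 24 + 2·29 = 82
24(ω_sun−ω_arm) = −82(ω_ring−ω_arm),  ω_sun = 0, ω_ring = 1
24(0−ω_arm) = −82(1−ω_arm)  ⇒  106·ω_arm = 82  ⇒  ω_arm = 41/53
sun–planet mesh: 24·(0−41/53) = −29·(ω_p−ω_arm)  ⇒  ω_p−ω_arm = 984/1537
exact speed ratio = 984/1537

984/1537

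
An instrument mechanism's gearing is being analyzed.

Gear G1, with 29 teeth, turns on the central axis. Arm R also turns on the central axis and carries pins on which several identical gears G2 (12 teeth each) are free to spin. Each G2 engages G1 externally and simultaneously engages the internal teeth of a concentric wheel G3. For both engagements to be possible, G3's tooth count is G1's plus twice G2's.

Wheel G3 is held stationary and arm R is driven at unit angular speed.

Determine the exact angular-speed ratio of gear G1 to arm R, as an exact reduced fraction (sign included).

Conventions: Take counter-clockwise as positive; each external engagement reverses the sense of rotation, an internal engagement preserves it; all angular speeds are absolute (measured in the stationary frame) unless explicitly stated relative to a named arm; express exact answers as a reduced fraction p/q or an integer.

82/29

topology: planetary set — G1 29T / G2 12T / G3 53T, arm = carrier (Willis)
ring teeth: 29 + 2·12 = 53
29(ω_sun−ω_arm) = −53(ω_ring−ω_arm),  ω_ring = 0, ω_arm = 1
ω_sun = 1 − (53/29)(0−1) = 82/29
ω_out/ω_in = 82/29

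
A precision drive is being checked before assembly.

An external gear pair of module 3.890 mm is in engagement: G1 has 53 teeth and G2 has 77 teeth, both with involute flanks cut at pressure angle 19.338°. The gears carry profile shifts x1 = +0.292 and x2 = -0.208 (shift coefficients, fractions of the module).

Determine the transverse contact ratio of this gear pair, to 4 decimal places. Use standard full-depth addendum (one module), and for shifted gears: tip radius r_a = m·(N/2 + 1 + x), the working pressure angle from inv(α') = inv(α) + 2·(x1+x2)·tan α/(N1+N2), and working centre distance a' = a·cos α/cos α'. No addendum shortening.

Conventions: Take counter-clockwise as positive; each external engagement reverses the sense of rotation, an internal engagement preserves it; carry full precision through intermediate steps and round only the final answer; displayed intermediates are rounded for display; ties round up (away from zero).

1.7970

single-mesh involute tooth geometry (53T engaging 77T at module 3.890)
base radii: r_b1 = 97.269103, r_b2 = 141.315489
tip radii: r_a1 = 108.110880, r_a2 = 152.845880
inv(α') = inv(19.338°) + 2·(+0.292-0.208)·tan α/(53+77) = 0.01388150  ⇒  α' = 19.54655°
a' = a·cos α / cos α' = 252.8500·cos 19.338°/cos 19.54655° = 253.175071
action lengths: √(r_a1²−r_b1²) = 47.187753, √(r_a2²−r_b2²) = 58.239124
base pitch p_b = π·m·cos α = 11.531317
CR = (47.187753 + 58.239124 − 253.175071·sin 19.54655°)/11.531317 = 1.796972
contact ratio ≈ 1.7970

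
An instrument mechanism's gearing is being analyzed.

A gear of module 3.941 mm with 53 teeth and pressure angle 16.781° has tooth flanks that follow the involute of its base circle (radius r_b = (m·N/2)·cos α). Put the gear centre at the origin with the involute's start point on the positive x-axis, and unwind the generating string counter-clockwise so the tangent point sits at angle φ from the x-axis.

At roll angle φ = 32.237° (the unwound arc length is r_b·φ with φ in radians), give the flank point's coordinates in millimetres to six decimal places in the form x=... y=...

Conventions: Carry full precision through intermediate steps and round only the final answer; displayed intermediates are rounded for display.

recognized (one wheel, involute flank): single-mesh tooth geometry, m = 3.941, N = 53
pitch radius r_p = m·N/2 = 3.941·53/2 = 104.436500
base radius r_b = r_p·cos α = 104.436500·cos 16.781° = 99.989102
roll angle φ = 32.237° = 0.56264179 rad
x = r_b·(cos φ + φ·sin φ) = 114.584984
y = r_b·(sin φ − φ·cos φ) = 5.750642

x=114.584984 y=5.750642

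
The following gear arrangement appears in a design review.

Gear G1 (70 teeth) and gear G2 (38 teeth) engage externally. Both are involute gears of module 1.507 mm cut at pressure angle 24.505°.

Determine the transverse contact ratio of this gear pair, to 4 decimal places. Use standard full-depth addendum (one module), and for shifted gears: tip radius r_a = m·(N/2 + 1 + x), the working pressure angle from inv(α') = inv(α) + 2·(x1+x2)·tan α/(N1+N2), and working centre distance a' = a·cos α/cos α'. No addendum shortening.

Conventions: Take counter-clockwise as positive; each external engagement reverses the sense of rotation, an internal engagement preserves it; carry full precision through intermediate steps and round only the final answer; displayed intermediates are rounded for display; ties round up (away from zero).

single-mesh involute tooth geometry (70T engaging 38T at module 1.507)
base radii: r_b1 = 47.993998, r_b2 = 26.053885
tip radii: r_a1 = 54.252000, r_a2 = 30.140000
no profile shift: α' = α, a' = a
action lengths: √(r_a1²−r_b1²) = 25.295368, √(r_a2²−r_b2²) = 15.153042
base pitch p_b = π·m·cos α = 4.307931
CR = (25.295368 + 15.153042 − 81.378000·sin 24.50500°)/4.307931 = 1.554120
contact ratio ≈ 1.5541

1.5541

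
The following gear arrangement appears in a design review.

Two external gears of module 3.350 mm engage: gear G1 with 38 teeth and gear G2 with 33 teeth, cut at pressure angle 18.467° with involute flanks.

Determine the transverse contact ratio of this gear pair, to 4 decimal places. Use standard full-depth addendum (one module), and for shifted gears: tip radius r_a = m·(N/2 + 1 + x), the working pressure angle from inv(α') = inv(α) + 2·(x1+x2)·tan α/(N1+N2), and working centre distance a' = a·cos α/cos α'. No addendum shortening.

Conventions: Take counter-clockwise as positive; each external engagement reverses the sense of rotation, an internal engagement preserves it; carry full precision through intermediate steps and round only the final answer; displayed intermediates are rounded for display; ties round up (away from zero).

recognized (one external pair, fixed centres): single-mesh tooth geometry, m = 3.350, N1 = 38, N2 = 33
base radii: r_b1 = 60.372423, r_b2 = 52.428683
tip radii: r_a1 = 67.000000, r_a2 = 58.625000
no profile shift: α' = α, a' = a
action lengths: √(r_a1²−r_b1²) = 29.054613, √(r_a2²−r_b2²) = 26.232114
base pitch p_b = π·m·cos α = 9.982398
CR = (29.054613 + 26.232114 − 118.925000·sin 18.46700°)/9.982398 = 1.764730
contact ratio ≈ 1.7647

1.7647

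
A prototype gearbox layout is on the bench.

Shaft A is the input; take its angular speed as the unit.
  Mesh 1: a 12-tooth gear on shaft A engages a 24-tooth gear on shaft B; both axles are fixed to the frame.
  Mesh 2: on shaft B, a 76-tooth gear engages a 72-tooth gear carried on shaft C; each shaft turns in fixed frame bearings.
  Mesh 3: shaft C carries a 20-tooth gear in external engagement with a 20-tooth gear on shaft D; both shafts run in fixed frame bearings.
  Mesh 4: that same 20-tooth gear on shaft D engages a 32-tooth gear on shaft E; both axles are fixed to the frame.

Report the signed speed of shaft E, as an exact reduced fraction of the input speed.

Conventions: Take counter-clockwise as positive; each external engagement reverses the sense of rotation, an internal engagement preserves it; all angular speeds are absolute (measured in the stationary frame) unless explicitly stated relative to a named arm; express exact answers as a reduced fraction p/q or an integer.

95/288

4-mesh fixed-axis compound train (all bearings frame-fixed)
mesh 1 [12T→24T]: |ω|/ω_in = 1×12/24 = 1/2, sense flips to −
mesh 2 [76T→72T]: |ω|/ω_in = (1/2)×76/72 = 19/36, sense flips to +
mesh 3 [20T→20T]: |ω|/ω_in = (19/36)×20/20 = 19/36, sense flips to −
mesh 4 [20T→32T]: |ω|/ω_in = (19/36)×20/32 = 95/288, sense flips to +
signed output speed (× input speed) = 95/288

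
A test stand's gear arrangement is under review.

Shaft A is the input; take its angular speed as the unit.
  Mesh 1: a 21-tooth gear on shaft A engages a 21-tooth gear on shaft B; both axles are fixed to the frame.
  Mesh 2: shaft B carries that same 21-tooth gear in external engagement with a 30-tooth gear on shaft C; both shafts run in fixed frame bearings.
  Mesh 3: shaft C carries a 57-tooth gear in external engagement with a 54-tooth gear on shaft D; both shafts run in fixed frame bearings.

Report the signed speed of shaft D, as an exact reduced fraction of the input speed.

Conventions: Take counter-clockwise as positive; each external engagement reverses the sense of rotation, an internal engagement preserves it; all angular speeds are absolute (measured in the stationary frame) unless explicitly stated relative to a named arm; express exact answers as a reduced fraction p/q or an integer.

3-mesh fixed-axis compound train (all bearings frame-fixed)
mesh 1 [21T→21T]: |ω|/ω_in = 1×21/21 = 1, sense flips to −
mesh 2 [21T→30T]: |ω|/ω_in = 1×21/30 = 7/10, sense flips to +
mesh 3 [57T→54T]: |ω|/ω_in = (7/10)×57/54 = 133/180, sense flips to −
signed output speed (× input speed) = -133/180

-133/180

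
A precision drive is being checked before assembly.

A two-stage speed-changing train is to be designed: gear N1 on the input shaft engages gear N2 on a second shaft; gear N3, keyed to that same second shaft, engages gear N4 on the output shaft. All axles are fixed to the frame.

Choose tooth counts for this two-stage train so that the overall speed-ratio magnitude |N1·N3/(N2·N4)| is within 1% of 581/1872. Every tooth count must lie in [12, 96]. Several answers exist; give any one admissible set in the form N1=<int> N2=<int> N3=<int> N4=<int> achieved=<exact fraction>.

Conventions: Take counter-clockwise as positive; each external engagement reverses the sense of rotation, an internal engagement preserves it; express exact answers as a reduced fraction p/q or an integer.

N1=14 N2=39 N3=83 N4=96 achieved=581/1872

topology: fixed-axis compound train — 2 stages, target 581/1872
target = 581/1872 in lowest terms: an exact hit needs N1·N3 = k·581 and N2·N4 = k·1872 for one integer k, every count in [12, 96]; additionally prefer no 1:1 stage (N1 ≠ N2, N3 ≠ N4)
k = 1: no 1:1-free in-range split of k·581 and k·1872 into factor pairs; take k = 2
k = 2: N1·N3 = 1162 = 14·83, N2·N4 = 3744 = 39·96
achieved = 14·83/(39·96) = 581/1872; |achieved − target| = 0 ≤ 581/187200 ✓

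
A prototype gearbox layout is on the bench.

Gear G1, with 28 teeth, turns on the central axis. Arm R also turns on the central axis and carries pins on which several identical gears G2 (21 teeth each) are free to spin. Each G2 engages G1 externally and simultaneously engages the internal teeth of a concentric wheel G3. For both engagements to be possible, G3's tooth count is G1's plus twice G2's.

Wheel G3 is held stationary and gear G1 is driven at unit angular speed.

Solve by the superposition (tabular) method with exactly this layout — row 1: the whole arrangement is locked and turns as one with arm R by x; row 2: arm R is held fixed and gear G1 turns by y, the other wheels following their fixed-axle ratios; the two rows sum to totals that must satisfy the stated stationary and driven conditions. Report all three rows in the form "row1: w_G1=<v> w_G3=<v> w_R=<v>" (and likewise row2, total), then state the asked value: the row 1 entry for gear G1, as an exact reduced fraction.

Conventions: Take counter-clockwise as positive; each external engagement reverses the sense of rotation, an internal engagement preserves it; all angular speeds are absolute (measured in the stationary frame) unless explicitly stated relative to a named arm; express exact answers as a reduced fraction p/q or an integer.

planetary set (28T centre, 21T on arm, 70T internal) — Willis relation
row 1 (train locked, turned with arm): all members turn x
row 2 (arm held, sun turns y): ω_ring = −(28/70)·y, ω_arm = 0
boundary: total ω_ring = x − (28/70)·y = 0 and total ω_sun = x + y = 1  ⇒  y = 5/7, x = 2/7
row 2 ring = −(28/70)·5/7 = -2/7
totals (row 1 + row 2): sun 2/7 + 5/7 = 1, ring 2/7 + (-2/7) = 0, arm 2/7 + 0 = 2/7
asked cell (row1, sun) = 2/7

row1: w_G1=2/7 w_G3=2/7 w_R=2/7
row2: w_G1=5/7 w_G3=-2/7 w_R=0
total: w_G1=1 w_G3=0 w_R=2/7
asked value: 2/7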